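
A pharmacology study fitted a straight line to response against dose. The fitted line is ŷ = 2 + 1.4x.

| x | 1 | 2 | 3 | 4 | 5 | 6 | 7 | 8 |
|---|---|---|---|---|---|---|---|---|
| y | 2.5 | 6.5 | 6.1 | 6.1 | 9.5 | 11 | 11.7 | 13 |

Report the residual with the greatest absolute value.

x=1: ŷ = 2 + 1.4·1 = 3.4; e = 2.5 − 3.4 = -0.9
x=2: ŷ = 2 + 1.4·2 = 4.8; e = 6.5 − 4.8 = 1.7
x=3: ŷ = 2 + 1.4·3 = 6.2; e = 6.1 − 6.2 = -0.1
x=4: ŷ = 2 + 1.4·4 = 7.6; e = 6.1 − 7.6 = -1.5
x=5: ŷ = 2 + 1.4·5 = 9; e = 9.5 − 9 = 0.5
x=6: ŷ = 2 + 1.4·6 = 10.4; e = 11 − 10.4 = 0.6
x=7: ŷ = 2 + 1.4·7 = 11.8; e = 11.7 − 11.8 = -0.1
x=8: ŷ = 2 + 1.4·8 = 13.2; e = 13 − 13.2 = -0.2
Largest |e| is 1.7 at x = 2, residual 1.7.

e = 1.7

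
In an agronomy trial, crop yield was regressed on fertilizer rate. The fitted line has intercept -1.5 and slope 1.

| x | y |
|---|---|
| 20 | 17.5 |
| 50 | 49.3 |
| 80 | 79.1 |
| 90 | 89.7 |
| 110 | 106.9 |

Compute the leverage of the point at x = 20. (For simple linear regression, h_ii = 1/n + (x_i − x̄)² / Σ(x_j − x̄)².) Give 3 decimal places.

x̄ = (20 + 50 + 80 + 90 + 110)/5 = 70
Σ(x − x̄)² = 2500 + 400 + 100 + 400 + 1600 = 5000
h = 1/5 + (-50)²/5000 = 0.2 + 0.5 = 0.700

h = 0.700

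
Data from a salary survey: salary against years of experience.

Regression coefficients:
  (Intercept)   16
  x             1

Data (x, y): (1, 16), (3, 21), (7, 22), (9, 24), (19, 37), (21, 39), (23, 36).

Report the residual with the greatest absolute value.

e = -3

x=1: ŷ = 16 + 1 = 17; e = 16 − 17 = -1
x=3: ŷ = 16 + 3 = 19; e = 21 − 19 = 2
x=7: ŷ = 16 + 7 = 23; e = 22 − 23 = -1
x=9: ŷ = 16 + 9 = 25; e = 24 − 25 = -1
x=19: ŷ = 16 + 19 = 35; e = 37 − 35 = 2
x=21: ŷ = 16 + 21 = 37; e = 39 − 37 = 2
x=23: ŷ = 16 + 23 = 39; e = 36 − 39 = -3
Largest |e| is 3 at x = 23, residual -3.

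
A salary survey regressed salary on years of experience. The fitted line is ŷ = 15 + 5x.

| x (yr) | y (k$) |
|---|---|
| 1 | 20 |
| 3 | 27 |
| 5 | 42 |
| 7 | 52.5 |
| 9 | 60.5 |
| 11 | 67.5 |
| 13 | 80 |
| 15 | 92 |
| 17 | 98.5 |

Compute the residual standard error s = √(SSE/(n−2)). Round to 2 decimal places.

s = 2.14

x=1: ŷ = 15 + 5·1 = 20; r = 20 − 20 = 0
x=3: ŷ = 15 + 5·3 = 30; r = 27 − 30 = -3
x=5: ŷ = 15 + 5·5 = 40; r = 42 − 40 = 2
x=7: ŷ = 15 + 5·7 = 50; r = 52.5 − 50 = 2.5
x=9: ŷ = 15 + 5·9 = 60; r = 60.5 − 60 = 0.5
x=11: ŷ = 15 + 5·11 = 70; r = 67.5 − 70 = -2.5
x=13: ŷ = 15 + 5·13 = 80; r = 80 − 80 = 0
x=15: ŷ = 15 + 5·15 = 90; r = 92 − 90 = 2
x=17: ŷ = 15 + 5·17 = 100; r = 98.5 − 100 = -1.5
SSE = 0 + 9 + 4 + 6.25 + 0.25 + 6.25 + 0 + 4 + 2.25 = 32
s = √(32/7) = √4.57143 ≈ 2.14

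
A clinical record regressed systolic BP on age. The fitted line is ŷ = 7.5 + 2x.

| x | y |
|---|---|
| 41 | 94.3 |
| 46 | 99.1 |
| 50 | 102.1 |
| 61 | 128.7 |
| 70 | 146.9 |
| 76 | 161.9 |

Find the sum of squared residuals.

SSE = 59.12

x=41: ŷ = 7.5 + 2·41 = 89.5; r = 94.3 − 89.5 = 4.8
x=46: ŷ = 7.5 + 2·46 = 99.5; r = 99.1 − 99.5 = -0.4
x=50: ŷ = 7.5 + 2·50 = 107.5; r = 102.1 − 107.5 = -5.4
x=61: ŷ = 7.5 + 2·61 = 129.5; r = 128.7 − 129.5 = -0.8
x=70: ŷ = 7.5 + 2·70 = 147.5; r = 146.9 − 147.5 = -0.6
x=76: ŷ = 7.5 + 2·76 = 159.5; r = 161.9 − 159.5 = 2.4
SSE = 23.04 + 0.16 + 29.16 + 0.64 + 0.36 + 5.76 = 59.12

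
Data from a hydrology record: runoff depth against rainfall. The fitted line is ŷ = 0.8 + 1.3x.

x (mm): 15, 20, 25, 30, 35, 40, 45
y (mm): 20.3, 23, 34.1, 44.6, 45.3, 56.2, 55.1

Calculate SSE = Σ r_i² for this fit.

SSE = 68.32

x=15: ŷ = 0.8 + 1.3·15 = 20.3; r = 20.3 − 20.3 = 0
x=20: ŷ = 0.8 + 1.3·20 = 26.8; r = 23 − 26.8 = -3.8
x=25: ŷ = 0.8 + 1.3·25 = 33.3; r = 34.1 − 33.3 = 0.8
x=30: ŷ = 0.8 + 1.3·30 = 39.8; r = 44.6 − 39.8 = 4.8
x=35: ŷ = 0.8 + 1.3·35 = 46.3; r = 45.3 − 46.3 = -1
x=40: ŷ = 0.8 + 1.3·40 = 52.8; r = 56.2 − 52.8 = 3.4
x=45: ŷ = 0.8 + 1.3·45 = 59.3; r = 55.1 − 59.3 = -4.2
SSE = 0 + 14.44 + 0.64 + 23.04 + 1 + 11.56 + 17.64 = 68.32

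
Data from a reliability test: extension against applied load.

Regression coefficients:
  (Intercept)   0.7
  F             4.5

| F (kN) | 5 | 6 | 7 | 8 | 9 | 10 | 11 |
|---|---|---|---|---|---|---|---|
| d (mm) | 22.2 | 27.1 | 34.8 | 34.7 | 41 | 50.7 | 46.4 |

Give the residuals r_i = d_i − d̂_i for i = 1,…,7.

-1, -0.6, 2.6, -2, -0.2, 5, -3.8

F=5: d̂ = 0.7 + 4.5·5 = 23.2; r = 22.2 − 23.2 = -1
F=6: d̂ = 0.7 + 4.5·6 = 27.7; r = 27.1 − 27.7 = -0.6
F=7: d̂ = 0.7 + 4.5·7 = 32.2; r = 34.8 − 32.2 = 2.6
F=8: d̂ = 0.7 + 4.5·8 = 36.7; r = 34.7 − 36.7 = -2
F=9: d̂ = 0.7 + 4.5·9 = 41.2; r = 41 − 41.2 = -0.2
F=10: d̂ = 0.7 + 4.5·10 = 45.7; r = 50.7 − 45.7 = 5
F=11: d̂ = 0.7 + 4.5·11 = 50.2; r = 46.4 − 50.2 = -3.8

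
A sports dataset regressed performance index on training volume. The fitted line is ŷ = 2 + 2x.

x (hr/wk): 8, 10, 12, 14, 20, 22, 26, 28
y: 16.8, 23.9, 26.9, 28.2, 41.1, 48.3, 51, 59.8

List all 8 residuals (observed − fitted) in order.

x=8: ŷ = 2 + 2·8 = 18; r = 16.8 − 18 = -1.2
x=10: ŷ = 2 + 2·10 = 22; r = 23.9 − 22 = 1.9
x=12: ŷ = 2 + 2·12 = 26; r = 26.9 − 26 = 0.9
x=14: ŷ = 2 + 2·14 = 30; r = 28.2 − 30 = -1.8
x=20: ŷ = 2 + 2·20 = 42; r = 41.1 − 42 = -0.9
x=22: ŷ = 2 + 2·22 = 46; r = 48.3 − 46 = 2.3
x=26: ŷ = 2 + 2·26 = 54; r = 51 − 54 = -3
x=28: ŷ = 2 + 2·28 = 58; r = 59.8 − 58 = 1.8

-1.2, 1.9, 0.9, -1.8, -0.9, 2.3, -3, 1.8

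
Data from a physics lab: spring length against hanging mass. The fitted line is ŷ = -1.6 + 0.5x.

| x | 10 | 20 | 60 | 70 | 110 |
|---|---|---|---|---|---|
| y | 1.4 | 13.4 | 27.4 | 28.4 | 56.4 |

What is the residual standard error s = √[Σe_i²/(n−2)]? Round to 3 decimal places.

s = 4.619

x=10: ŷ = -1.6 + 0.5·10 = 3.4; e = 1.4 − 3.4 = -2
x=20: ŷ = -1.6 + 0.5·20 = 8.4; e = 13.4 − 8.4 = 5
x=60: ŷ = -1.6 + 0.5·60 = 28.4; e = 27.4 − 28.4 = -1
x=70: ŷ = -1.6 + 0.5·70 = 33.4; e = 28.4 − 33.4 = -5
x=110: ŷ = -1.6 + 0.5·110 = 53.4; e = 56.4 − 53.4 = 3
SSE = 4 + 25 + 1 + 25 + 9 = 64
s = √(64/3) = √21.3333 ≈ 4.619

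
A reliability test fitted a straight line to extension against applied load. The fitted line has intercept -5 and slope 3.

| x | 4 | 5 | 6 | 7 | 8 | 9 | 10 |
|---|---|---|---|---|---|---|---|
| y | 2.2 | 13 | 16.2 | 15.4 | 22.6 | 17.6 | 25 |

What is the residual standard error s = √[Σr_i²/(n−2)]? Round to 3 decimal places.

x=4: ŷ = -5 + 3·4 = 7; r = 2.2 − 7 = -4.8
x=5: ŷ = -5 + 3·5 = 10; r = 13 − 10 = 3
x=6: ŷ = -5 + 3·6 = 13; r = 16.2 − 13 = 3.2
x=7: ŷ = -5 + 3·7 = 16; r = 15.4 − 16 = -0.6
x=8: ŷ = -5 + 3·8 = 19; r = 22.6 − 19 = 3.6
x=9: ŷ = -5 + 3·9 = 22; r = 17.6 − 22 = -4.4
x=10: ŷ = -5 + 3·10 = 25; r = 25 − 25 = 0
SSE = 23.04 + 9 + 10.24 + 0.36 + 12.96 + 19.36 + 0 = 74.96
s = √(74.96/5) = √14.992 ≈ 3.872

s = 3.872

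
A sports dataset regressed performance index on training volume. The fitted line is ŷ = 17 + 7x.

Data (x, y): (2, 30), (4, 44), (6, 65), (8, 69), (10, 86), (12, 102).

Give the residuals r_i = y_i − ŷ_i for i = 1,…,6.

-1, -1, 6, -4, -1, 1

x=2: ŷ = 17 + 7·2 = 31; r = 30 − 31 = -1
x=4: ŷ = 17 + 7·4 = 45; r = 44 − 45 = -1
x=6: ŷ = 17 + 7·6 = 59; r = 65 − 59 = 6
x=8: ŷ = 17 + 7·8 = 73; r = 69 − 73 = -4
x=10: ŷ = 17 + 7·10 = 87; r = 86 − 87 = -1
x=12: ŷ = 17 + 7·12 = 101; r = 102 − 101 = 1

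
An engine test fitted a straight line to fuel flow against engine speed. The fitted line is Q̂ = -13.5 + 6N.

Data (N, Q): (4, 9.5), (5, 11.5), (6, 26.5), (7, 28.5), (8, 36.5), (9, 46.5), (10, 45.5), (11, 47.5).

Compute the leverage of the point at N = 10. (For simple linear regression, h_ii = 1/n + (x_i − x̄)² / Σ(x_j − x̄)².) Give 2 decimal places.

h = 0.27

N̄ = (4 + 5 + 6 + 7 + 8 + 9 + 10 + 11)/8 = 7.5
Σ(N − N̄)² = 12.25 + 6.25 + 2.25 + 0.25 + 0.25 + 2.25 + 6.25 + 12.25 = 42
h = 1/8 + (2.5)²/42 = 0.125 + 0.14881 = 0.27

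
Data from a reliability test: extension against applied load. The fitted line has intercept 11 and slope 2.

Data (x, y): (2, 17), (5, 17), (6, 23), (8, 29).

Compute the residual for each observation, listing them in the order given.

2, -4, 0, 2

x=2: ŷ = 11 + 2·2 = 15; r = 17 − 15 = 2
x=5: ŷ = 11 + 2·5 = 21; r = 17 − 21 = -4
x=6: ŷ = 11 + 2·6 = 23; r = 23 − 23 = 0
x=8: ŷ = 11 + 2·8 = 27; r = 29 − 27 = 2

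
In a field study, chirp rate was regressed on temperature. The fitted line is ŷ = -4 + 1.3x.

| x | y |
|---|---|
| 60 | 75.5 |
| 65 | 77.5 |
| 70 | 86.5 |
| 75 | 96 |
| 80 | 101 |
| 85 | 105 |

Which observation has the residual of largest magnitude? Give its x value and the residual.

x=60: ŷ = -4 + 1.3·60 = 74; e = 75.5 − 74 = 1.5
x=65: ŷ = -4 + 1.3·65 = 80.5; e = 77.5 − 80.5 = -3
x=70: ŷ = -4 + 1.3·70 = 87; e = 86.5 − 87 = -0.5
x=75: ŷ = -4 + 1.3·75 = 93.5; e = 96 − 93.5 = 2.5
x=80: ŷ = -4 + 1.3·80 = 100; e = 101 − 100 = 1
x=85: ŷ = -4 + 1.3·85 = 106.5; e = 105 − 106.5 = -1.5
Largest |e| is 3 at x = 65, residual -3.

x = 65, e = -3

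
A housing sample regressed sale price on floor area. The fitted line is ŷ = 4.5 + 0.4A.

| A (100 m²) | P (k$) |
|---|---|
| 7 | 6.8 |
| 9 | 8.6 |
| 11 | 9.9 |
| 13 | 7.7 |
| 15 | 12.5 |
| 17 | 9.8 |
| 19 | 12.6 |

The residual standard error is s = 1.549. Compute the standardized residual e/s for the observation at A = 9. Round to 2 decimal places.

ŷ = 4.5 + 0.4·9 = 8.1
e = 8.6 − 8.1 = 0.5
e/s = 0.5 / 1.549 = 0.32

0.32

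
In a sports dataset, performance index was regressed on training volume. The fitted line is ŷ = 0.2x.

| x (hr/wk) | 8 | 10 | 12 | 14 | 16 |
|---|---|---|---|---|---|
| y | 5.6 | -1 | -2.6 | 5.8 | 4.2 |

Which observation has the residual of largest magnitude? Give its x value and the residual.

x=8: ŷ = 0.2·8 = 1.6; r = 5.6 − 1.6 = 4
x=10: ŷ = 0.2·10 = 2; r = -1 − 2 = -3
x=12: ŷ = 0.2·12 = 2.4; r = -2.6 − 2.4 = -5
x=14: ŷ = 0.2·14 = 2.8; r = 5.8 − 2.8 = 3
x=16: ŷ = 0.2·16 = 3.2; r = 4.2 − 3.2 = 1
Largest |r| is 5 at x = 12, residual -5.

x = 12, r = -5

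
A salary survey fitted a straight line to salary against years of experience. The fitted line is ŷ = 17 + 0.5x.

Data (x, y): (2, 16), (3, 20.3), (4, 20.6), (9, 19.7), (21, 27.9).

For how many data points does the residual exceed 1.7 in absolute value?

3

x=2: ŷ = 17 + 0.5·2 = 18; r = 16 − 18 = -2
x=3: ŷ = 17 + 0.5·3 = 18.5; r = 20.3 − 18.5 = 1.8
x=4: ŷ = 17 + 0.5·4 = 19; r = 20.6 − 19 = 1.6
x=9: ŷ = 17 + 0.5·9 = 21.5; r = 19.7 − 21.5 = -1.8
x=21: ŷ = 17 + 0.5·21 = 27.5; r = 27.9 − 27.5 = 0.4
|r| > 1.7: x=2 (|r|=2), x=3 (|r|=1.8), x=9 (|r|=1.8) → 3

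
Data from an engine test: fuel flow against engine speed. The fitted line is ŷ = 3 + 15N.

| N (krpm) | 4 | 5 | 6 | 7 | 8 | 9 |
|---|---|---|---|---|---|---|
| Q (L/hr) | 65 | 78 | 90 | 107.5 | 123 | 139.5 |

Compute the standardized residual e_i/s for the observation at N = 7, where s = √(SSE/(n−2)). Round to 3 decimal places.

N=4: ŷ = 3 + 15·4 = 63; e = 65 − 63 = 2
N=5: ŷ = 3 + 15·5 = 78; e = 78 − 78 = 0
N=6: ŷ = 3 + 15·6 = 93; e = 90 − 93 = -3
N=7: ŷ = 3 + 15·7 = 108; e = 107.5 − 108 = -0.5
N=8: ŷ = 3 + 15·8 = 123; e = 123 − 123 = 0
N=9: ŷ = 3 + 15·9 = 138; e = 139.5 − 138 = 1.5
SSE = 4 + 0 + 9 + 0.25 + 0 + 2.25 = 15.5
s = √(15.5/4) = 1.9685
e/s = -0.5 / 1.9685 = -0.254

-0.254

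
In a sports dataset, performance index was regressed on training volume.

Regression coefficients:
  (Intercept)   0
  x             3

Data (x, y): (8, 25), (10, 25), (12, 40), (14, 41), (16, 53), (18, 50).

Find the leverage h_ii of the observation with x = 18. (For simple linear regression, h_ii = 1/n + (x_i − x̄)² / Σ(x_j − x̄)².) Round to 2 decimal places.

x̄ = (8 + 10 + 12 + 14 + 16 + 18)/6 = 13
Σ(x − x̄)² = 25 + 9 + 1 + 1 + 9 + 25 = 70
h = 1/6 + (5)²/70 = 0.166667 + 0.357143 = 0.52

h = 0.52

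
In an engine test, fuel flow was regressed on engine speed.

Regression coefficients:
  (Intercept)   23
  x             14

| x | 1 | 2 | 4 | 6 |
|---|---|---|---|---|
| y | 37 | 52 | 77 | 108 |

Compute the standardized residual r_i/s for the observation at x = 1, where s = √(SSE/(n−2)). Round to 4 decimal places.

x=1: ŷ = 23 + 14·1 = 37; r = 37 − 37 = 0
x=2: ŷ = 23 + 14·2 = 51; r = 52 − 51 = 1
x=4: ŷ = 23 + 14·4 = 79; r = 77 − 79 = -2
x=6: ŷ = 23 + 14·6 = 107; r = 108 − 107 = 1
SSE = 0 + 1 + 4 + 1 = 6
s = √(6/2) = 1.73205
r/s = 0 / 1.73205 = 0.0000

0.0000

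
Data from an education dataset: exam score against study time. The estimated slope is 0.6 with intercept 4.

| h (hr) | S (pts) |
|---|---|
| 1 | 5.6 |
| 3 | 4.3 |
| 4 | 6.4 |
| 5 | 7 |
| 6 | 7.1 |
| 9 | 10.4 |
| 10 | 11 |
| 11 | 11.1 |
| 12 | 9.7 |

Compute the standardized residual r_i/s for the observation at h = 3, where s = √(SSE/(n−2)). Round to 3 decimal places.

-1.403

h=1: Ŝ = 4 + 0.6·1 = 4.6; r = 5.6 − 4.6 = 1
h=3: Ŝ = 4 + 0.6·3 = 5.8; r = 4.3 − 5.8 = -1.5
h=4: Ŝ = 4 + 0.6·4 = 6.4; r = 6.4 − 6.4 = 0
h=5: Ŝ = 4 + 0.6·5 = 7; r = 7 − 7 = 0
h=6: Ŝ = 4 + 0.6·6 = 7.6; r = 7.1 − 7.6 = -0.5
h=9: Ŝ = 4 + 0.6·9 = 9.4; r = 10.4 − 9.4 = 1
h=10: Ŝ = 4 + 0.6·10 = 10; r = 11 − 10 = 1
h=11: Ŝ = 4 + 0.6·11 = 10.6; r = 11.1 − 10.6 = 0.5
h=12: Ŝ = 4 + 0.6·12 = 11.2; r = 9.7 − 11.2 = -1.5
SSE = 1 + 2.25 + 0 + 0 + 0.25 + 1 + 1 + 0.25 + 2.25 = 8
s = √(8/7) = 1.06904
r/s = -1.5 / 1.06904 = -1.403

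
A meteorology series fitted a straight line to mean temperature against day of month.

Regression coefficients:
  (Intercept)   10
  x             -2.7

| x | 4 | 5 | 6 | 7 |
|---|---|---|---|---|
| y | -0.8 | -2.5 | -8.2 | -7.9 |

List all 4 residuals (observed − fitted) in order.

0, 1, -2, 1

x=4: ŷ = 10 − 2.7·4 = -0.8; e = -0.8 − (-0.8) = 0
x=5: ŷ = 10 − 2.7·5 = -3.5; e = -2.5 − (-3.5) = 1
x=6: ŷ = 10 − 2.7·6 = -6.2; e = -8.2 − (-6.2) = -2
x=7: ŷ = 10 − 2.7·7 = -8.9; e = -7.9 − (-8.9) = 1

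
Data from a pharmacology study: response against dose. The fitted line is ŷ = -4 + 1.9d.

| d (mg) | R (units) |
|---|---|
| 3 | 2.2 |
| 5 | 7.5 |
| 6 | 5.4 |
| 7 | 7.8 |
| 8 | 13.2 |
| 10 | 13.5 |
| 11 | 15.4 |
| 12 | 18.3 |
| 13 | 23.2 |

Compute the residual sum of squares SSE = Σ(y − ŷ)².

d=3: ŷ = -4 + 1.9·3 = 1.7; e = 2.2 − 1.7 = 0.5
d=5: ŷ = -4 + 1.9·5 = 5.5; e = 7.5 − 5.5 = 2
d=6: ŷ = -4 + 1.9·6 = 7.4; e = 5.4 − 7.4 = -2
d=7: ŷ = -4 + 1.9·7 = 9.3; e = 7.8 − 9.3 = -1.5
d=8: ŷ = -4 + 1.9·8 = 11.2; e = 13.2 − 11.2 = 2
d=10: ŷ = -4 + 1.9·10 = 15; e = 13.5 − 15 = -1.5
d=11: ŷ = -4 + 1.9·11 = 16.9; e = 15.4 − 16.9 = -1.5
d=12: ŷ = -4 + 1.9·12 = 18.8; e = 18.3 − 18.8 = -0.5
d=13: ŷ = -4 + 1.9·13 = 20.7; e = 23.2 − 20.7 = 2.5
SSE = 0.25 + 4 + 4 + 2.25 + 4 + 2.25 + 2.25 + 0.25 + 6.25 = 25.5

SSE = 25.5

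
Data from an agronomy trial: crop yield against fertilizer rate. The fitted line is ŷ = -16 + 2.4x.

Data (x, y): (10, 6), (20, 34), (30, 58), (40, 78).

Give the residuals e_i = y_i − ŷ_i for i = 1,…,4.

x=10: ŷ = -16 + 2.4·10 = 8; e = 6 − 8 = -2
x=20: ŷ = -16 + 2.4·20 = 32; e = 34 − 32 = 2
x=30: ŷ = -16 + 2.4·30 = 56; e = 58 − 56 = 2
x=40: ŷ = -16 + 2.4·40 = 80; e = 78 − 80 = -2

-2, 2, 2, -2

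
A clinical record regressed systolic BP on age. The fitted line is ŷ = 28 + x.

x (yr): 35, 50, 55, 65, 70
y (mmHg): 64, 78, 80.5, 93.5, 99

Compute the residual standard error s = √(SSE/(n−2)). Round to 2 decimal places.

s = 1.68

x=35: ŷ = 28 + 35 = 63; r = 64 − 63 = 1
x=50: ŷ = 28 + 50 = 78; r = 78 − 78 = 0
x=55: ŷ = 28 + 55 = 83; r = 80.5 − 83 = -2.5
x=65: ŷ = 28 + 65 = 93; r = 93.5 − 93 = 0.5
x=70: ŷ = 28 + 70 = 98; r = 99 − 98 = 1
SSE = 1 + 0 + 6.25 + 0.25 + 1 = 8.5
s = √(8.5/3) = √2.83333 ≈ 1.68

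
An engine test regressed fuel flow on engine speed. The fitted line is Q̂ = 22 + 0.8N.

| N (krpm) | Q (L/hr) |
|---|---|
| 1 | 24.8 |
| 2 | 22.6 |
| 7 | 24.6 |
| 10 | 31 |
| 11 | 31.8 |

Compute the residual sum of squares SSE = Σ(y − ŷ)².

N=1: Q̂ = 22 + 0.8·1 = 22.8; e = 24.8 − 22.8 = 2
N=2: Q̂ = 22 + 0.8·2 = 23.6; e = 22.6 − 23.6 = -1
N=7: Q̂ = 22 + 0.8·7 = 27.6; e = 24.6 − 27.6 = -3
N=10: Q̂ = 22 + 0.8·10 = 30; e = 31 − 30 = 1
N=11: Q̂ = 22 + 0.8·11 = 30.8; e = 31.8 − 30.8 = 1
SSE = 4 + 1 + 9 + 1 + 1 = 16

SSE = 16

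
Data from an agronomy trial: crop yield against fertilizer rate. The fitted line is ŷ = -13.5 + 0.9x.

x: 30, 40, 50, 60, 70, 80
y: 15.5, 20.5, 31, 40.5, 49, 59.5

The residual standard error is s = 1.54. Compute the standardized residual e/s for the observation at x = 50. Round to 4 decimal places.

ŷ = -13.5 + 0.9·50 = 31.5
e = 31 − 31.5 = -0.5
e/s = -0.5 / 1.54 = -0.3247

-0.3247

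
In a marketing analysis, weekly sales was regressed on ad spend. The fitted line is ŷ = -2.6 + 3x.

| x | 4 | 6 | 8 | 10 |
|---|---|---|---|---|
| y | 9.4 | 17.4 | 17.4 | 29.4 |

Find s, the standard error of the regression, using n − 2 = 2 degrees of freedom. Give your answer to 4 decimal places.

x=4: ŷ = -2.6 + 3·4 = 9.4; e = 9.4 − 9.4 = 0
x=6: ŷ = -2.6 + 3·6 = 15.4; e = 17.4 − 15.4 = 2
x=8: ŷ = -2.6 + 3·8 = 21.4; e = 17.4 − 21.4 = -4
x=10: ŷ = -2.6 + 3·10 = 27.4; e = 29.4 − 27.4 = 2
SSE = 0 + 4 + 16 + 4 = 24
s = √(24/2) = √12 ≈ 3.4641

s = 3.4641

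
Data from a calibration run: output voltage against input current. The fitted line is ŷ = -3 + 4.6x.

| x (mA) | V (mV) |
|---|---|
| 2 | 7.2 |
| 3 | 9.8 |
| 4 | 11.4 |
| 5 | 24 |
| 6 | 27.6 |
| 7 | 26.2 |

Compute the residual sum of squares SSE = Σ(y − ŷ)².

x=2: ŷ = -3 + 4.6·2 = 6.2; r = 7.2 − 6.2 = 1
x=3: ŷ = -3 + 4.6·3 = 10.8; r = 9.8 − 10.8 = -1
x=4: ŷ = -3 + 4.6·4 = 15.4; r = 11.4 − 15.4 = -4
x=5: ŷ = -3 + 4.6·5 = 20; r = 24 − 20 = 4
x=6: ŷ = -3 + 4.6·6 = 24.6; r = 27.6 − 24.6 = 3
x=7: ŷ = -3 + 4.6·7 = 29.2; r = 26.2 − 29.2 = -3
SSE = 1 + 1 + 16 + 16 + 9 + 9 = 52

SSE = 52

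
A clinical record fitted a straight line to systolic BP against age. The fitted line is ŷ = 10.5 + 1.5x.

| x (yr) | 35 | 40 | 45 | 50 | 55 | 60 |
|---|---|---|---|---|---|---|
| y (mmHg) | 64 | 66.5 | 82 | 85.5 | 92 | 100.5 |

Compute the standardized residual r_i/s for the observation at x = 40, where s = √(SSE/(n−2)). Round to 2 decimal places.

x=35: ŷ = 10.5 + 1.5·35 = 63; r = 64 − 63 = 1
x=40: ŷ = 10.5 + 1.5·40 = 70.5; r = 66.5 − 70.5 = -4
x=45: ŷ = 10.5 + 1.5·45 = 78; r = 82 − 78 = 4
x=50: ŷ = 10.5 + 1.5·50 = 85.5; r = 85.5 − 85.5 = 0
x=55: ŷ = 10.5 + 1.5·55 = 93; r = 92 − 93 = -1
x=60: ŷ = 10.5 + 1.5·60 = 100.5; r = 100.5 − 100.5 = 0
SSE = 1 + 16 + 16 + 0 + 1 + 0 = 34
s = √(34/4) = 2.91548
r/s = -4 / 2.91548 = -1.37

-1.37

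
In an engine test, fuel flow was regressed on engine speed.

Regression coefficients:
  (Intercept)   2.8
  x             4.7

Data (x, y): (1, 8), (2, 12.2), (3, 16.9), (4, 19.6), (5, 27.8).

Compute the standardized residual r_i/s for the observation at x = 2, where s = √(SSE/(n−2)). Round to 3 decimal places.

x=1: ŷ = 2.8 + 4.7·1 = 7.5; r = 8 − 7.5 = 0.5
x=2: ŷ = 2.8 + 4.7·2 = 12.2; r = 12.2 − 12.2 = 0
x=3: ŷ = 2.8 + 4.7·3 = 16.9; r = 16.9 − 16.9 = 0
x=4: ŷ = 2.8 + 4.7·4 = 21.6; r = 19.6 − 21.6 = -2
x=5: ŷ = 2.8 + 4.7·5 = 26.3; r = 27.8 − 26.3 = 1.5
SSE = 0.25 + 0 + 0 + 4 + 2.25 = 6.5
s = √(6.5/3) = 1.47196
r/s = 0 / 1.47196 = 0.000

0.000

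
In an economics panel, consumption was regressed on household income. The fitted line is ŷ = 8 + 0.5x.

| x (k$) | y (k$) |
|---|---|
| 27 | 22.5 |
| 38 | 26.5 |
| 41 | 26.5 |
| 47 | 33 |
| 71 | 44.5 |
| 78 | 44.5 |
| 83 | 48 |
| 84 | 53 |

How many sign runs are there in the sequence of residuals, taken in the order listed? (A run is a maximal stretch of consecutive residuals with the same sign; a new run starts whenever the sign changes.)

5 runs

x=27: ŷ = 8 + 0.5·27 = 21.5; r = 22.5 − 21.5 = 1
x=38: ŷ = 8 + 0.5·38 = 27; r = 26.5 − 27 = -0.5
x=41: ŷ = 8 + 0.5·41 = 28.5; r = 26.5 − 28.5 = -2
x=47: ŷ = 8 + 0.5·47 = 31.5; r = 33 − 31.5 = 1.5
x=71: ŷ = 8 + 0.5·71 = 43.5; r = 44.5 − 43.5 = 1
x=78: ŷ = 8 + 0.5·78 = 47; r = 44.5 − 47 = -2.5
x=83: ŷ = 8 + 0.5·83 = 49.5; r = 48 − 49.5 = -1.5
x=84: ŷ = 8 + 0.5·84 = 50; r = 53 − 50 = 3
Signs: + − − + + − − +
Runs: +×1, −×2, +×2, −×2, +×1 → 5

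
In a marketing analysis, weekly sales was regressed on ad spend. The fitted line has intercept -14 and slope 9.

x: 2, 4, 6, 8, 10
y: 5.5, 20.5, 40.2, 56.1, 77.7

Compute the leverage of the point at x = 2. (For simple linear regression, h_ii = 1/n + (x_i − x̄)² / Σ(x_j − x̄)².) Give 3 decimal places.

h = 0.600

x̄ = (2 + 4 + 6 + 8 + 10)/5 = 6
Σ(x − x̄)² = 16 + 4 + 0 + 4 + 16 = 40
h = 1/5 + (-4)²/40 = 0.2 + 0.4 = 0.600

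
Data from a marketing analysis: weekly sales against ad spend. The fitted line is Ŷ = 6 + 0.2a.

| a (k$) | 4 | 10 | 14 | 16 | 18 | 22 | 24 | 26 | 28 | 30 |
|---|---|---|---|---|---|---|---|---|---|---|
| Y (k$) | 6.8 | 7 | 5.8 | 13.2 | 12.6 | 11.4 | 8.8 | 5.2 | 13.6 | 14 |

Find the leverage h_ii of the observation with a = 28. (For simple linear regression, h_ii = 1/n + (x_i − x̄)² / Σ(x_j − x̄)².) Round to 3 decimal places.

ā = (4 + 10 + 14 + 16 + 18 + 22 + 24 + 26 + 28 + 30)/10 = 19.2
Σ(a − ā)² = 231.04 + 84.64 + 27.04 + 10.24 + 1.44 + 7.84 + 23.04 + 46.24 + 77.44 + 116.64 = 625.6
h = 1/10 + (8.8)²/625.6 = 0.1 + 0.123785 = 0.224

h = 0.224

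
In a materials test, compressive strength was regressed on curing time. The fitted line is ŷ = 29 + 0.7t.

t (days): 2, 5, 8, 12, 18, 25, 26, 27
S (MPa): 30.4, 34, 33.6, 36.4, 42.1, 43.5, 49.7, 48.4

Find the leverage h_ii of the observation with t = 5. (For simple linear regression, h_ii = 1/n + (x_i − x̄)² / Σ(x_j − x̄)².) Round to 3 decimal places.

h = 0.279

t̄ = (2 + 5 + 8 + 12 + 18 + 25 + 26 + 27)/8 = 15.375
Σ(t − t̄)² = 178.891 + 107.641 + 54.3906 + 11.3906 + 6.89062 + 92.6406 + 112.891 + 135.141 = 699.875
h = 1/8 + (-10.375)²/699.875 = 0.125 + 0.1538 = 0.279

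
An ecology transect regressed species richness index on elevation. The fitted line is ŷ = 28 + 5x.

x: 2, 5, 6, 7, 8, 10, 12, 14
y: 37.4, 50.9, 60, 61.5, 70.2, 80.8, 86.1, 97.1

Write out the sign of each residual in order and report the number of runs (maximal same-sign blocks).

x=2: ŷ = 28 + 5·2 = 38; e = 37.4 − 38 = -0.6
x=5: ŷ = 28 + 5·5 = 53; e = 50.9 − 53 = -2.1
x=6: ŷ = 28 + 5·6 = 58; e = 60 − 58 = 2
x=7: ŷ = 28 + 5·7 = 63; e = 61.5 − 63 = -1.5
x=8: ŷ = 28 + 5·8 = 68; e = 70.2 − 68 = 2.2
x=10: ŷ = 28 + 5·10 = 78; e = 80.8 − 78 = 2.8
x=12: ŷ = 28 + 5·12 = 88; e = 86.1 − 88 = -1.9
x=14: ŷ = 28 + 5·14 = 98; e = 97.1 − 98 = -0.9
Signs: − − + − + + − −
Runs: −×2, +×1, −×1, +×2, −×2 → 5

5 runs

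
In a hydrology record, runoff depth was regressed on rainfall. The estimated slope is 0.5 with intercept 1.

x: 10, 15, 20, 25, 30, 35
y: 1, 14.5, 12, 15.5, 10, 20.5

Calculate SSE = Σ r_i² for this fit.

x=10: ŷ = 1 + 0.5·10 = 6; r = 1 − 6 = -5
x=15: ŷ = 1 + 0.5·15 = 8.5; r = 14.5 − 8.5 = 6
x=20: ŷ = 1 + 0.5·20 = 11; r = 12 − 11 = 1
x=25: ŷ = 1 + 0.5·25 = 13.5; r = 15.5 − 13.5 = 2
x=30: ŷ = 1 + 0.5·30 = 16; r = 10 − 16 = -6
x=35: ŷ = 1 + 0.5·35 = 18.5; r = 20.5 − 18.5 = 2
SSE = 25 + 36 + 1 + 4 + 36 + 4 = 106

SSE = 106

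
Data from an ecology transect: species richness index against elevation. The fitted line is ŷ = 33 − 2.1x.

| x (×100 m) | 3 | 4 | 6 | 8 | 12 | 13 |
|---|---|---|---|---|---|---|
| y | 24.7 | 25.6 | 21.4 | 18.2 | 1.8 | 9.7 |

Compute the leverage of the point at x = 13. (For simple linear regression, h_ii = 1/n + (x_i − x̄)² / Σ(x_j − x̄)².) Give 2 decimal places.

x̄ = (3 + 4 + 6 + 8 + 12 + 13)/6 = 7.66667
Σ(x − x̄)² = 21.7778 + 13.4444 + 2.77778 + 0.111111 + 18.7778 + 28.4444 = 85.3333
h = 1/6 + (5.33333)²/85.3333 = 0.166667 + 0.333333 = 0.50

h = 0.50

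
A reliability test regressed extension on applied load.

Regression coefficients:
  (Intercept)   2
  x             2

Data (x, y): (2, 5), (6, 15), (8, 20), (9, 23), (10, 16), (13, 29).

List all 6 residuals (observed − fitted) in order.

-1, 1, 2, 3, -6, 1

x=2: ŷ = 2 + 2·2 = 6; e = 5 − 6 = -1
x=6: ŷ = 2 + 2·6 = 14; e = 15 − 14 = 1
x=8: ŷ = 2 + 2·8 = 18; e = 20 − 18 = 2
x=9: ŷ = 2 + 2·9 = 20; e = 23 − 20 = 3
x=10: ŷ = 2 + 2·10 = 22; e = 16 − 22 = -6
x=13: ŷ = 2 + 2·13 = 28; e = 29 − 28 = 1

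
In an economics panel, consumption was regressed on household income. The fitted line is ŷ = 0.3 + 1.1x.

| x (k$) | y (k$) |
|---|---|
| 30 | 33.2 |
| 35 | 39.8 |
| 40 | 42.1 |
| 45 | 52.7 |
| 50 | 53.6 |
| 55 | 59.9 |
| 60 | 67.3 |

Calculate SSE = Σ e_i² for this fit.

x=30: ŷ = 0.3 + 1.1·30 = 33.3; e = 33.2 − 33.3 = -0.1
x=35: ŷ = 0.3 + 1.1·35 = 38.8; e = 39.8 − 38.8 = 1
x=40: ŷ = 0.3 + 1.1·40 = 44.3; e = 42.1 − 44.3 = -2.2
x=45: ŷ = 0.3 + 1.1·45 = 49.8; e = 52.7 − 49.8 = 2.9
x=50: ŷ = 0.3 + 1.1·50 = 55.3; e = 53.6 − 55.3 = -1.7
x=55: ŷ = 0.3 + 1.1·55 = 60.8; e = 59.9 − 60.8 = -0.9
x=60: ŷ = 0.3 + 1.1·60 = 66.3; e = 67.3 − 66.3 = 1
SSE = 0.01 + 1 + 4.84 + 8.41 + 2.89 + 0.81 + 1 = 18.96

SSE = 18.96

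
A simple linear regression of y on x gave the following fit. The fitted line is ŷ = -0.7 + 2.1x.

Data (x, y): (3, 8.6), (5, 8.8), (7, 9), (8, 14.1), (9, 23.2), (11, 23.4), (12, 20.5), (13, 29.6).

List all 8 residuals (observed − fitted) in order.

3, -1, -5, -2, 5, 1, -4, 3

x=3: ŷ = -0.7 + 2.1·3 = 5.6; r = 8.6 − 5.6 = 3
x=5: ŷ = -0.7 + 2.1·5 = 9.8; r = 8.8 − 9.8 = -1
x=7: ŷ = -0.7 + 2.1·7 = 14; r = 9 − 14 = -5
x=8: ŷ = -0.7 + 2.1·8 = 16.1; r = 14.1 − 16.1 = -2
x=9: ŷ = -0.7 + 2.1·9 = 18.2; r = 23.2 − 18.2 = 5
x=11: ŷ = -0.7 + 2.1·11 = 22.4; r = 23.4 − 22.4 = 1
x=12: ŷ = -0.7 + 2.1·12 = 24.5; r = 20.5 − 24.5 = -4
x=13: ŷ = -0.7 + 2.1·13 = 26.6; r = 29.6 − 26.6 = 3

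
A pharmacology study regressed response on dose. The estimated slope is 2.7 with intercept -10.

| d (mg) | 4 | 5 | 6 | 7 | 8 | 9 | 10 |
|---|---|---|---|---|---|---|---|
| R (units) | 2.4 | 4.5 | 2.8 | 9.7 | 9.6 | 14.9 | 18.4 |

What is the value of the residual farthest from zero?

e = -3.4

d=4: R̂ = -10 + 2.7·4 = 0.8; e = 2.4 − 0.8 = 1.6
d=5: R̂ = -10 + 2.7·5 = 3.5; e = 4.5 − 3.5 = 1
d=6: R̂ = -10 + 2.7·6 = 6.2; e = 2.8 − 6.2 = -3.4
d=7: R̂ = -10 + 2.7·7 = 8.9; e = 9.7 − 8.9 = 0.8
d=8: R̂ = -10 + 2.7·8 = 11.6; e = 9.6 − 11.6 = -2
d=9: R̂ = -10 + 2.7·9 = 14.3; e = 14.9 − 14.3 = 0.6
d=10: R̂ = -10 + 2.7·10 = 17; e = 18.4 − 17 = 1.4
Largest |e| is 3.4 at d = 6, residual -3.4.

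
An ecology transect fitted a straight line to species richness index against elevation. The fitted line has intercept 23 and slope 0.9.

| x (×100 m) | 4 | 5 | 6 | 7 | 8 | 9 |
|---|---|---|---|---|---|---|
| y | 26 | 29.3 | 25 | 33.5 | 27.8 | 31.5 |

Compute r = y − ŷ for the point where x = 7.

ŷ = 23 + 0.9·7 = 29.3
r = 33.5 − 29.3 = 4.2

r = 4.2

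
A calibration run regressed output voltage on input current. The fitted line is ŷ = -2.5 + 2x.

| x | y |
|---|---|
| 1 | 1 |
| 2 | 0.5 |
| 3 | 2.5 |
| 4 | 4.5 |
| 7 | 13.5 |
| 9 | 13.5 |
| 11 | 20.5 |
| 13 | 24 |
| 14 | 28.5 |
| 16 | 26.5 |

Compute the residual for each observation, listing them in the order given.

1.5, -1, -1, -1, 2, -2, 1, 0.5, 3, -3

x=1: ŷ = -2.5 + 2·1 = -0.5; r = 1 − (-0.5) = 1.5
x=2: ŷ = -2.5 + 2·2 = 1.5; r = 0.5 − 1.5 = -1
x=3: ŷ = -2.5 + 2·3 = 3.5; r = 2.5 − 3.5 = -1
x=4: ŷ = -2.5 + 2·4 = 5.5; r = 4.5 − 5.5 = -1
x=7: ŷ = -2.5 + 2·7 = 11.5; r = 13.5 − 11.5 = 2
x=9: ŷ = -2.5 + 2·9 = 15.5; r = 13.5 − 15.5 = -2
x=11: ŷ = -2.5 + 2·11 = 19.5; r = 20.5 − 19.5 = 1
x=13: ŷ = -2.5 + 2·13 = 23.5; r = 24 − 23.5 = 0.5
x=14: ŷ = -2.5 + 2·14 = 25.5; r = 28.5 − 25.5 = 3
x=16: ŷ = -2.5 + 2·16 = 29.5; r = 26.5 − 29.5 = -3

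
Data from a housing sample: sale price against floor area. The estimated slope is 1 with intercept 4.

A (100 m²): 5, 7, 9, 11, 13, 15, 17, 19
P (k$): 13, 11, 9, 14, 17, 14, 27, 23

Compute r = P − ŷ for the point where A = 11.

ŷ = 4 + 11 = 15
r = 14 − 15 = -1

r = -1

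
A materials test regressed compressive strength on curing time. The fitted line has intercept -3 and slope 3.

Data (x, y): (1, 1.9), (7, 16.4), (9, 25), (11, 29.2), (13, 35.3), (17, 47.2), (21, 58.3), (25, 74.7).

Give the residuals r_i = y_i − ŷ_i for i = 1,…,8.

1.9, -1.6, 1, -0.8, -0.7, -0.8, -1.7, 2.7

x=1: ŷ = -3 + 3·1 = 0; r = 1.9 − 0 = 1.9
x=7: ŷ = -3 + 3·7 = 18; r = 16.4 − 18 = -1.6
x=9: ŷ = -3 + 3·9 = 24; r = 25 − 24 = 1
x=11: ŷ = -3 + 3·11 = 30; r = 29.2 − 30 = -0.8
x=13: ŷ = -3 + 3·13 = 36; r = 35.3 − 36 = -0.7
x=17: ŷ = -3 + 3·17 = 48; r = 47.2 − 48 = -0.8
x=21: ŷ = -3 + 3·21 = 60; r = 58.3 − 60 = -1.7
x=25: ŷ = -3 + 3·25 = 72; r = 74.7 − 72 = 2.7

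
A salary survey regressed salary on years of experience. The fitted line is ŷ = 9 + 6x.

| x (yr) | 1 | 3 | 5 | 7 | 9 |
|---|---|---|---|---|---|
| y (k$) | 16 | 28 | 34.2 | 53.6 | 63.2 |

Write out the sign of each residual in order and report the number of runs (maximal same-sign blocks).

x=1: ŷ = 9 + 6·1 = 15; r = 16 − 15 = 1
x=3: ŷ = 9 + 6·3 = 27; r = 28 − 27 = 1
x=5: ŷ = 9 + 6·5 = 39; r = 34.2 − 39 = -4.8
x=7: ŷ = 9 + 6·7 = 51; r = 53.6 − 51 = 2.6
x=9: ŷ = 9 + 6·9 = 63; r = 63.2 − 63 = 0.2
Signs: + + − + +
Runs: +×2, −×1, +×2 → 3

3 runs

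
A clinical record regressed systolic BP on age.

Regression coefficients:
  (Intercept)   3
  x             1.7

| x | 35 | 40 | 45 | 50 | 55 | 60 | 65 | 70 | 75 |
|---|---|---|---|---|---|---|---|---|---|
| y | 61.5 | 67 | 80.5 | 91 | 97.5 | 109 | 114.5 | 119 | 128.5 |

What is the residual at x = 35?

ŷ = 3 + 1.7·35 = 62.5
r = 61.5 − 62.5 = -1

r = -1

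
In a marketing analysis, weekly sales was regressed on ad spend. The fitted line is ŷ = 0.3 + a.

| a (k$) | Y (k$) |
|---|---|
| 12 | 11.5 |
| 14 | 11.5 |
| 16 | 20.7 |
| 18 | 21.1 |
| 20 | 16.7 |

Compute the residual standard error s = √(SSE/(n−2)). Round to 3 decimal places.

a=12: ŷ = 0.3 + 12 = 12.3; e = 11.5 − 12.3 = -0.8
a=14: ŷ = 0.3 + 14 = 14.3; e = 11.5 − 14.3 = -2.8
a=16: ŷ = 0.3 + 16 = 16.3; e = 20.7 − 16.3 = 4.4
a=18: ŷ = 0.3 + 18 = 18.3; e = 21.1 − 18.3 = 2.8
a=20: ŷ = 0.3 + 20 = 20.3; e = 16.7 − 20.3 = -3.6
SSE = 0.64 + 7.84 + 19.36 + 7.84 + 12.96 = 48.64
s = √(48.64/3) = √16.2133 ≈ 4.027

s = 4.027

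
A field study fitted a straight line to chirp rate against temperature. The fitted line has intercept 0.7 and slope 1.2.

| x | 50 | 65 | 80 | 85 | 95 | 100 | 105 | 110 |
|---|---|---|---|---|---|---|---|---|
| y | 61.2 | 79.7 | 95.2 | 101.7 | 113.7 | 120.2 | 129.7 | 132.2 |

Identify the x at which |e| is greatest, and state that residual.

x = 105, e = 3

x=50: ŷ = 0.7 + 1.2·50 = 60.7; e = 61.2 − 60.7 = 0.5
x=65: ŷ = 0.7 + 1.2·65 = 78.7; e = 79.7 − 78.7 = 1
x=80: ŷ = 0.7 + 1.2·80 = 96.7; e = 95.2 − 96.7 = -1.5
x=85: ŷ = 0.7 + 1.2·85 = 102.7; e = 101.7 − 102.7 = -1
x=95: ŷ = 0.7 + 1.2·95 = 114.7; e = 113.7 − 114.7 = -1
x=100: ŷ = 0.7 + 1.2·100 = 120.7; e = 120.2 − 120.7 = -0.5
x=105: ŷ = 0.7 + 1.2·105 = 126.7; e = 129.7 − 126.7 = 3
x=110: ŷ = 0.7 + 1.2·110 = 132.7; e = 132.2 − 132.7 = -0.5
Largest |e| is 3 at x = 105, residual 3.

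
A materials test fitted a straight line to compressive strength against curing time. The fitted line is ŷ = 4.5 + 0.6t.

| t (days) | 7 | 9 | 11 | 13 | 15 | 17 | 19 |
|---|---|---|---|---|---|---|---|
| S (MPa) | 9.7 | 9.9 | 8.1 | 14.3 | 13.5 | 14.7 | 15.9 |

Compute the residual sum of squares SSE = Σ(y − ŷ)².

SSE = 14

t=7: ŷ = 4.5 + 0.6·7 = 8.7; r = 9.7 − 8.7 = 1
t=9: ŷ = 4.5 + 0.6·9 = 9.9; r = 9.9 − 9.9 = 0
t=11: ŷ = 4.5 + 0.6·11 = 11.1; r = 8.1 − 11.1 = -3
t=13: ŷ = 4.5 + 0.6·13 = 12.3; r = 14.3 − 12.3 = 2
t=15: ŷ = 4.5 + 0.6·15 = 13.5; r = 13.5 − 13.5 = 0
t=17: ŷ = 4.5 + 0.6·17 = 14.7; r = 14.7 − 14.7 = 0
t=19: ŷ = 4.5 + 0.6·19 = 15.9; r = 15.9 − 15.9 = 0
SSE = 1 + 0 + 9 + 4 + 0 + 0 + 0 = 14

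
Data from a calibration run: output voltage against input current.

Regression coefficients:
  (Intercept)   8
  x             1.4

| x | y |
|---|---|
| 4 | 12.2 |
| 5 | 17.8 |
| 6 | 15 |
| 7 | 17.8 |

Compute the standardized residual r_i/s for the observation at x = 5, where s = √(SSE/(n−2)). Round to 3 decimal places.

1.155

x=4: ŷ = 8 + 1.4·4 = 13.6; r = 12.2 − 13.6 = -1.4
x=5: ŷ = 8 + 1.4·5 = 15; r = 17.8 − 15 = 2.8
x=6: ŷ = 8 + 1.4·6 = 16.4; r = 15 − 16.4 = -1.4
x=7: ŷ = 8 + 1.4·7 = 17.8; r = 17.8 − 17.8 = 0
SSE = 1.96 + 7.84 + 1.96 + 0 = 11.76
s = √(11.76/2) = 2.42487
r/s = 2.8 / 2.42487 = 1.155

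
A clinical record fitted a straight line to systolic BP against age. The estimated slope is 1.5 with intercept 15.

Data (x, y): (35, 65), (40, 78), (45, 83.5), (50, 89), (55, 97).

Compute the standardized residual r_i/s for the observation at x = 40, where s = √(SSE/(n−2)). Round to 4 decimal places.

1.2421

x=35: ŷ = 15 + 1.5·35 = 67.5; r = 65 − 67.5 = -2.5
x=40: ŷ = 15 + 1.5·40 = 75; r = 78 − 75 = 3
x=45: ŷ = 15 + 1.5·45 = 82.5; r = 83.5 − 82.5 = 1
x=50: ŷ = 15 + 1.5·50 = 90; r = 89 − 90 = -1
x=55: ŷ = 15 + 1.5·55 = 97.5; r = 97 − 97.5 = -0.5
SSE = 6.25 + 9 + 1 + 1 + 0.25 = 17.5
s = √(17.5/3) = 2.41523
r/s = 3 / 2.41523 = 1.2421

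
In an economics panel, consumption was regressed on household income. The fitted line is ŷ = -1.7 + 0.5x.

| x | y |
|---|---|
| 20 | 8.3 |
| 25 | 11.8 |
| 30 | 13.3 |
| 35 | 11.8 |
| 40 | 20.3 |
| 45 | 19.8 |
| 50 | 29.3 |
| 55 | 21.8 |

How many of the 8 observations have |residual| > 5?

x=20: ŷ = -1.7 + 0.5·20 = 8.3; r = 8.3 − 8.3 = 0
x=25: ŷ = -1.7 + 0.5·25 = 10.8; r = 11.8 − 10.8 = 1
x=30: ŷ = -1.7 + 0.5·30 = 13.3; r = 13.3 − 13.3 = 0
x=35: ŷ = -1.7 + 0.5·35 = 15.8; r = 11.8 − 15.8 = -4
x=40: ŷ = -1.7 + 0.5·40 = 18.3; r = 20.3 − 18.3 = 2
x=45: ŷ = -1.7 + 0.5·45 = 20.8; r = 19.8 − 20.8 = -1
x=50: ŷ = -1.7 + 0.5·50 = 23.3; r = 29.3 − 23.3 = 6
x=55: ŷ = -1.7 + 0.5·55 = 25.8; r = 21.8 − 25.8 = -4
|r| > 5: x=50 (|r|=6) → 1

1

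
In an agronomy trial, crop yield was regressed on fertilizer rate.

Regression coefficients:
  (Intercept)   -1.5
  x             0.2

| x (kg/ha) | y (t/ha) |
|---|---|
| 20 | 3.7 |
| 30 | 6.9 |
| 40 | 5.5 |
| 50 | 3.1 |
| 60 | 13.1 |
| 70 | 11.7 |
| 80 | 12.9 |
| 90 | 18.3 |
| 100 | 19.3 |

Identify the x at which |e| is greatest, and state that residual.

x=20: ŷ = -1.5 + 0.2·20 = 2.5; e = 3.7 − 2.5 = 1.2
x=30: ŷ = -1.5 + 0.2·30 = 4.5; e = 6.9 − 4.5 = 2.4
x=40: ŷ = -1.5 + 0.2·40 = 6.5; e = 5.5 − 6.5 = -1
x=50: ŷ = -1.5 + 0.2·50 = 8.5; e = 3.1 − 8.5 = -5.4
x=60: ŷ = -1.5 + 0.2·60 = 10.5; e = 13.1 − 10.5 = 2.6
x=70: ŷ = -1.5 + 0.2·70 = 12.5; e = 11.7 − 12.5 = -0.8
x=80: ŷ = -1.5 + 0.2·80 = 14.5; e = 12.9 − 14.5 = -1.6
x=90: ŷ = -1.5 + 0.2·90 = 16.5; e = 18.3 − 16.5 = 1.8
x=100: ŷ = -1.5 + 0.2·100 = 18.5; e = 19.3 − 18.5 = 0.8
Largest |e| is 5.4 at x = 50, residual -5.4.

x = 50, e = -5.4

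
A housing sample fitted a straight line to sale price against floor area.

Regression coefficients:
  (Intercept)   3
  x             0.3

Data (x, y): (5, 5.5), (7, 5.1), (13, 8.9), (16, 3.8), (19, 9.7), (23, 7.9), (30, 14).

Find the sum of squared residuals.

SSE = 30

x=5: ŷ = 3 + 0.3·5 = 4.5; e = 5.5 − 4.5 = 1
x=7: ŷ = 3 + 0.3·7 = 5.1; e = 5.1 − 5.1 = 0
x=13: ŷ = 3 + 0.3·13 = 6.9; e = 8.9 − 6.9 = 2
x=16: ŷ = 3 + 0.3·16 = 7.8; e = 3.8 − 7.8 = -4
x=19: ŷ = 3 + 0.3·19 = 8.7; e = 9.7 − 8.7 = 1
x=23: ŷ = 3 + 0.3·23 = 9.9; e = 7.9 − 9.9 = -2
x=30: ŷ = 3 + 0.3·30 = 12; e = 14 − 12 = 2
SSE = 1 + 0 + 4 + 16 + 1 + 4 + 4 = 30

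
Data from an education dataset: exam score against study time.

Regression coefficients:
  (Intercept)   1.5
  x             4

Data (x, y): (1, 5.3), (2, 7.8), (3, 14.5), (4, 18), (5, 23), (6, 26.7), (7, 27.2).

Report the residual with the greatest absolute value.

r = -2.3

x=1: ŷ = 1.5 + 4·1 = 5.5; r = 5.3 − 5.5 = -0.2
x=2: ŷ = 1.5 + 4·2 = 9.5; r = 7.8 − 9.5 = -1.7
x=3: ŷ = 1.5 + 4·3 = 13.5; r = 14.5 − 13.5 = 1
x=4: ŷ = 1.5 + 4·4 = 17.5; r = 18 − 17.5 = 0.5
x=5: ŷ = 1.5 + 4·5 = 21.5; r = 23 − 21.5 = 1.5
x=6: ŷ = 1.5 + 4·6 = 25.5; r = 26.7 − 25.5 = 1.2
x=7: ŷ = 1.5 + 4·7 = 29.5; r = 27.2 − 29.5 = -2.3
Largest |r| is 2.3 at x = 7, residual -2.3.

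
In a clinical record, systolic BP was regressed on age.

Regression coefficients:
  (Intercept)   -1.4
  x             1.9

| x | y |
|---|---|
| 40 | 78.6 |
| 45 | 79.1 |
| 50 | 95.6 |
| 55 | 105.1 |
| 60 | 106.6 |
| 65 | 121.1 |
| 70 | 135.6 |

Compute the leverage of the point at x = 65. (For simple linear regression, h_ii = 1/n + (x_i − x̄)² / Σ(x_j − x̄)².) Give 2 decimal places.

x̄ = (40 + 45 + 50 + 55 + 60 + 65 + 70)/7 = 55
Σ(x − x̄)² = 225 + 100 + 25 + 0 + 25 + 100 + 225 = 700
h = 1/7 + (10)²/700 = 0.142857 + 0.142857 = 0.29

h = 0.29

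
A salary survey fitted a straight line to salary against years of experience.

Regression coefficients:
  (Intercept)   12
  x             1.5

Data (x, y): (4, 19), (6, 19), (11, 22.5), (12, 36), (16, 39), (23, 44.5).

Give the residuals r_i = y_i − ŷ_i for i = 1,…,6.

x=4: ŷ = 12 + 1.5·4 = 18; r = 19 − 18 = 1
x=6: ŷ = 12 + 1.5·6 = 21; r = 19 − 21 = -2
x=11: ŷ = 12 + 1.5·11 = 28.5; r = 22.5 − 28.5 = -6
x=12: ŷ = 12 + 1.5·12 = 30; r = 36 − 30 = 6
x=16: ŷ = 12 + 1.5·16 = 36; r = 39 − 36 = 3
x=23: ŷ = 12 + 1.5·23 = 46.5; r = 44.5 − 46.5 = -2

1, -2, -6, 6, 3, -2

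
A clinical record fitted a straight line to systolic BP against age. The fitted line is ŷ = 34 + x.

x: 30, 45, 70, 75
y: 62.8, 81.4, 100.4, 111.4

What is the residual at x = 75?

r = 2.4

ŷ = 34 + 75 = 109
r = 111.4 − 109 = 2.4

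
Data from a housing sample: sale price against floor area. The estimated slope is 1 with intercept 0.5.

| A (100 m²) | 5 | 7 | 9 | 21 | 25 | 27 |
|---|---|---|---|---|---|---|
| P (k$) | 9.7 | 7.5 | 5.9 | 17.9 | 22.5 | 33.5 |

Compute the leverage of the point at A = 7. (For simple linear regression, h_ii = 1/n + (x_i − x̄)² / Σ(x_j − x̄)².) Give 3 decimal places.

Ā = (5 + 7 + 9 + 21 + 25 + 27)/6 = 15.6667
Σ(A − Ā)² = 113.778 + 75.1111 + 44.4444 + 28.4444 + 87.1111 + 128.444 = 477.333
h = 1/6 + (-8.66667)²/477.333 = 0.166667 + 0.157356 = 0.324

h = 0.324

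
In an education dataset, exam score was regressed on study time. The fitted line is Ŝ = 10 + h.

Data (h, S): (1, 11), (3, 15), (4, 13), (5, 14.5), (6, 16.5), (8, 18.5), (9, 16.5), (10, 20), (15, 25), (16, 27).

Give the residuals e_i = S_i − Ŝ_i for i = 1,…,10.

h=1: Ŝ = 10 + 1 = 11; e = 11 − 11 = 0
h=3: Ŝ = 10 + 3 = 13; e = 15 − 13 = 2
h=4: Ŝ = 10 + 4 = 14; e = 13 − 14 = -1
h=5: Ŝ = 10 + 5 = 15; e = 14.5 − 15 = -0.5
h=6: Ŝ = 10 + 6 = 16; e = 16.5 − 16 = 0.5
h=8: Ŝ = 10 + 8 = 18; e = 18.5 − 18 = 0.5
h=9: Ŝ = 10 + 9 = 19; e = 16.5 − 19 = -2.5
h=10: Ŝ = 10 + 10 = 20; e = 20 − 20 = 0
h=15: Ŝ = 10 + 15 = 25; e = 25 − 25 = 0
h=16: Ŝ = 10 + 16 = 26; e = 27 − 26 = 1

0, 2, -1, -0.5, 0.5, 0.5, -2.5, 0, 0, 1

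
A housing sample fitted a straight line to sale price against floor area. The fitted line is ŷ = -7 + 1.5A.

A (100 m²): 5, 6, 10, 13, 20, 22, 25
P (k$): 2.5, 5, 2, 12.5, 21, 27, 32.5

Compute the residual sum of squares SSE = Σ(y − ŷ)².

SSE = 58

A=5: ŷ = -7 + 1.5·5 = 0.5; e = 2.5 − 0.5 = 2
A=6: ŷ = -7 + 1.5·6 = 2; e = 5 − 2 = 3
A=10: ŷ = -7 + 1.5·10 = 8; e = 2 − 8 = -6
A=13: ŷ = -7 + 1.5·13 = 12.5; e = 12.5 − 12.5 = 0
A=20: ŷ = -7 + 1.5·20 = 23; e = 21 − 23 = -2
A=22: ŷ = -7 + 1.5·22 = 26; e = 27 − 26 = 1
A=25: ŷ = -7 + 1.5·25 = 30.5; e = 32.5 − 30.5 = 2
SSE = 4 + 9 + 36 + 0 + 4 + 1 + 4 = 58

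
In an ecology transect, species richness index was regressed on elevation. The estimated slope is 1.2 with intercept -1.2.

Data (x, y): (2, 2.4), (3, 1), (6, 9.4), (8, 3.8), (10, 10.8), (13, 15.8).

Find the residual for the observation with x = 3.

ŷ = -1.2 + 1.2·3 = 2.4
e = 1 − 2.4 = -1.4

e = -1.4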